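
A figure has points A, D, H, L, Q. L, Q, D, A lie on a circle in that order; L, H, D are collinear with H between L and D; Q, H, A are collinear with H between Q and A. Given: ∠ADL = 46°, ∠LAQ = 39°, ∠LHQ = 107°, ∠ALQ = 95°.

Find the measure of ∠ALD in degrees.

∠ALD = 68°

1. ∠LDQ = 39°  [same arc LQ]
2. ∠DHQ = 73°  [linear pair at H on LD]
3. ∠AQD = 68°  [△QHD]
4. ∠ALD = 68°  [same arc DA]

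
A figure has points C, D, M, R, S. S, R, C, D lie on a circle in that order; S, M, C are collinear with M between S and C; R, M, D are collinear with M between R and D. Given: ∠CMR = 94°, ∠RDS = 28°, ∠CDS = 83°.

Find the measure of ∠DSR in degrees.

∠DSR = 113°

1. ∠DMS = 94°  [vertical angles at M]
2. ∠CSD = 58°  [△SMD]
3. ∠DCS = 39°  [△SCD]
4. ∠DRS = 39°  [same arc SD]
5. ∠DSR = 113°  [△SRD]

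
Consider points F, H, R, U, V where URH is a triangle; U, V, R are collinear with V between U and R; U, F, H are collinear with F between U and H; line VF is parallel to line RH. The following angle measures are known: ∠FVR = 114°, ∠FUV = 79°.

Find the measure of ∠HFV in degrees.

1. ∠FVU = 66°  [linear pair at V on UR]
2. ∠UFV = 35°  [△UVF]
3. ∠HFV = 145°  [linear pair at F on UH]

∠HFV = 145°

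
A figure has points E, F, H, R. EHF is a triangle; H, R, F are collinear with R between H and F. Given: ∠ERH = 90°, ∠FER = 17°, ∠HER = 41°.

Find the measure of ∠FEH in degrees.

1. ∠EHR = 49°  [△EHR]
2. ∠ERF = 90°  [linear pair at R on HF]
3. ∠EFR = 73°  [△ERF]
4. ∠EHF = 49°  [R on ray HF]
5. ∠EFH = 73°  [R on ray FH]
6. ∠FEH = 58°  [△EHF]

∠FEH = 58°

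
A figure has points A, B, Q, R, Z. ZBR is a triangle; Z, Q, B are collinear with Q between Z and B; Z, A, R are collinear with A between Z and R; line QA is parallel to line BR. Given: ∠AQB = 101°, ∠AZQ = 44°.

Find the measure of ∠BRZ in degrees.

1. ∠AQZ = 79°  [linear pair at Q on ZB]
2. ∠QAZ = 57°  [△ZQA]
3. ∠BRZ = 57°  [QA∥BR, corresponding at A]

∠BRZ = 57°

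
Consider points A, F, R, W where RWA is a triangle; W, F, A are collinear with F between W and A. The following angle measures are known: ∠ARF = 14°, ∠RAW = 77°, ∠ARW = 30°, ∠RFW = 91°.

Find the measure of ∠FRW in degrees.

1. ∠AWR = 73°  [△RWA]
2. ∠FWR = 73°  [F on ray WA]
3. ∠FRW = 16°  [△RWF]

∠FRW = 16°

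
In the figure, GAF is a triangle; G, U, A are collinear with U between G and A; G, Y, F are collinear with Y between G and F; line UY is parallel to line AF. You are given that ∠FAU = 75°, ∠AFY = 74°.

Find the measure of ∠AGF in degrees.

∠AGF = 31°

1. ∠FAG = 75°  [U on ray AG]
2. ∠AFG = 74°  [Y on ray FG]
3. ∠AGF = 31°  [△GAF]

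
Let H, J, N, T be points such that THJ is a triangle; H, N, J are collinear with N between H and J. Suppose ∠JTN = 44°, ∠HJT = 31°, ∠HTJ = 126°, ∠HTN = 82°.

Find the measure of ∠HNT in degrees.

1. ∠JHT = 23°  [△THJ]
2. ∠NHT = 23°  [N on ray HJ]
3. ∠HNT = 75°  [△THN]

∠HNT = 75°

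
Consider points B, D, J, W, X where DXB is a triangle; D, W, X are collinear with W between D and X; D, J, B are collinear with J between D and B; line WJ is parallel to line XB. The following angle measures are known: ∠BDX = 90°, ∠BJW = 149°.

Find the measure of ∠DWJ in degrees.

1. ∠JDW = 90°  [W on DX, J on DB]
2. ∠DJW = 31°  [linear pair at J on DB]
3. ∠DWJ = 59°  [△DWJ]

∠DWJ = 59°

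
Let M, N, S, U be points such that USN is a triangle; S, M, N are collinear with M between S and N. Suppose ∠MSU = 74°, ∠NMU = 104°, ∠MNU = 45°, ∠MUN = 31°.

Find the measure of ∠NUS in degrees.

1. ∠NSU = 74°  [M on ray SN]
2. ∠SNU = 45°  [M on ray NS]
3. ∠NUS = 61°  [△USN]

∠NUS = 61°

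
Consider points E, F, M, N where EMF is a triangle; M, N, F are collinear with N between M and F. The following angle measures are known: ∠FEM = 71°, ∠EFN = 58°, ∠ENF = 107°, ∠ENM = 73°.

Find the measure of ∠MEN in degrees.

1. ∠EFM = 58°  [N on ray FM]
2. ∠EMF = 51°  [△EMF]
3. ∠EMN = 51°  [N on ray MF]
4. ∠MEN = 56°  [△EMN]

∠MEN = 56°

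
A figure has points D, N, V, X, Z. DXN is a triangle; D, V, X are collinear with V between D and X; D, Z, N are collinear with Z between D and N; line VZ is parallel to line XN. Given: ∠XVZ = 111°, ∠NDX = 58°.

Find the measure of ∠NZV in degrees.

1. ∠DVZ = 69°  [linear pair at V on DX]
2. ∠VDZ = 58°  [V on DX, Z on DN]
3. ∠DZV = 53°  [△DVZ]
4. ∠NZV = 127°  [linear pair at Z on DN]

∠NZV = 127°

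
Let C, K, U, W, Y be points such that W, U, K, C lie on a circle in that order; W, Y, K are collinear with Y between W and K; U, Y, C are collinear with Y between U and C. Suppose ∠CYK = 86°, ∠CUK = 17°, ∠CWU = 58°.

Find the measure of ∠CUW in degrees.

1. ∠CYW = 94°  [linear pair at Y on WK]
2. ∠CWK = 17°  [same arc KC]
3. ∠UCW = 69°  [△WYC]
4. ∠CUW = 53°  [△WUC]

∠CUW = 53°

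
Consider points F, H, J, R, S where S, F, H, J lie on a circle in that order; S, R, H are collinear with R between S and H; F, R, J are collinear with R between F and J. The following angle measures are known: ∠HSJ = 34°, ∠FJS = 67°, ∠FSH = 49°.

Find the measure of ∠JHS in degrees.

∠JHS = 30°

1. ∠JRS = 79°  [△SRJ]
2. ∠FJH = 49°  [same arc FH]
3. ∠HRJ = 101°  [linear pair at R on SH]
4. ∠JHS = 30°  [△HRJ]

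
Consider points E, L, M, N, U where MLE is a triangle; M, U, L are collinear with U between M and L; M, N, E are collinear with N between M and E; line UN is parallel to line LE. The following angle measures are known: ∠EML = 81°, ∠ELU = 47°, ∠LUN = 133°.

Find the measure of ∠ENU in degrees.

1. ∠NMU = 81°  [U on ML, N on ME]
2. ∠MUN = 47°  [linear pair at U on ML]
3. ∠MNU = 52°  [△MUN]
4. ∠ENU = 128°  [linear pair at N on ME]

∠ENU = 128°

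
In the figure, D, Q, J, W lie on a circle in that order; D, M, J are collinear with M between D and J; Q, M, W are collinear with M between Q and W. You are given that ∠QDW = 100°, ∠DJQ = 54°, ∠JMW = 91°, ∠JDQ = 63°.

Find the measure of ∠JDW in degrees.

∠JDW = 37°

1. ∠DWQ = 54°  [same arc DQ]
2. ∠DMW = 89°  [linear pair at M on DJ]
3. ∠JDW = 37°  [△DMW]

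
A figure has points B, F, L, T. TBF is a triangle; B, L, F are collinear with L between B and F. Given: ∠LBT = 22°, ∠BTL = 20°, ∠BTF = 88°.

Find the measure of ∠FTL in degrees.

∠FTL = 68°

1. ∠BLT = 138°  [△TBL]
2. ∠FBT = 22°  [L on ray BF]
3. ∠BFT = 70°  [△TBF]
4. ∠FLT = 42°  [linear pair at L on BF]
5. ∠LFT = 70°  [L on ray FB]
6. ∠FTL = 68°  [△TLF]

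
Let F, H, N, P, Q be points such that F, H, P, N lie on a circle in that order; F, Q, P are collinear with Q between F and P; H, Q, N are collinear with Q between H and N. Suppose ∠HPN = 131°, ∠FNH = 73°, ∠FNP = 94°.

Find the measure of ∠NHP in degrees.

1. ∠FPH = 73°  [same arc FH]
2. ∠FHP = 86°  [cyclic FHPN, opposite ∠H+∠N]
3. ∠HFP = 21°  [△FHP]
4. ∠HNP = 21°  [same arc HP]
5. ∠NHP = 28°  [△HPN]

∠NHP = 28°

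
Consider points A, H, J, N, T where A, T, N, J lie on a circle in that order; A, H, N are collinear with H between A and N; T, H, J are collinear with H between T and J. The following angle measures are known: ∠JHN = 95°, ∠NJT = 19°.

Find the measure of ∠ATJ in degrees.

∠ATJ = 66°

1. ∠AHT = 95°  [vertical angles at H]
2. ∠NAT = 19°  [same arc TN]
3. ∠ATJ = 66°  [△AHT]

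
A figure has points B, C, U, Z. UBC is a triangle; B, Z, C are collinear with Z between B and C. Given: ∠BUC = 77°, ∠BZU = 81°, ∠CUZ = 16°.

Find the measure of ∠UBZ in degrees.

∠UBZ = 38°

1. ∠CZU = 99°  [linear pair at Z on BC]
2. ∠UCZ = 65°  [△UZC]
3. ∠BCU = 65°  [Z on ray CB]
4. ∠CBU = 38°  [△UBC]
5. ∠UBZ = 38°  [Z on ray BC]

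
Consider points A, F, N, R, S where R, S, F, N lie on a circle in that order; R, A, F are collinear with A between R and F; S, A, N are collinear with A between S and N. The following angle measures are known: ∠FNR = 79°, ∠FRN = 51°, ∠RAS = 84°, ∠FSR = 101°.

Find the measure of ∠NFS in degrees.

1. ∠NFR = 50°  [△RFN]
2. ∠FSN = 51°  [same arc FN]
3. ∠FAN = 84°  [vertical angles at A]
4. ∠FNS = 46°  [△FAN]
5. ∠NFS = 83°  [△SFN]

∠NFS = 83°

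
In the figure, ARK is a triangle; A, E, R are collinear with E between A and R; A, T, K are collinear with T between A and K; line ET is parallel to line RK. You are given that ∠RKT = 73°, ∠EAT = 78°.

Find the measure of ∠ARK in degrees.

1. ∠AKR = 73°  [T on ray KA]
2. ∠KAR = 78°  [E on AR, T on AK]
3. ∠ARK = 29°  [△ARK]

∠ARK = 29°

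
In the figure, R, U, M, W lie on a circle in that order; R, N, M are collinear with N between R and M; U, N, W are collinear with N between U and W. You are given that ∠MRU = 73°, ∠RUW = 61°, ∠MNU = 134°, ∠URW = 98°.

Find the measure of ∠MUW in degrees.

1. ∠MWU = 73°  [same arc UM]
2. ∠UMW = 82°  [cyclic RUMW, opposite ∠R+∠M]
3. ∠MUW = 25°  [△UMW]

∠MUW = 25°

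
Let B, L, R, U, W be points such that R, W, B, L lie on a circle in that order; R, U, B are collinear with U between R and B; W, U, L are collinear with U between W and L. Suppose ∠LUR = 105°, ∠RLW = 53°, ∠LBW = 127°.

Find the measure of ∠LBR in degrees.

1. ∠LRW = 53°  [cyclic RWBL, opposite ∠R+∠B]
2. ∠LWR = 74°  [△RWL]
3. ∠LBR = 74°  [same arc RL]

∠LBR = 74°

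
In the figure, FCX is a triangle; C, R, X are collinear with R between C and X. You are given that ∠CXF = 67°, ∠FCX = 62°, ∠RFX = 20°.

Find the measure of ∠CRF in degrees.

1. ∠FXR = 67°  [R on ray XC]
2. ∠FRX = 93°  [△FRX]
3. ∠CRF = 87°  [linear pair at R on CX]

∠CRF = 87°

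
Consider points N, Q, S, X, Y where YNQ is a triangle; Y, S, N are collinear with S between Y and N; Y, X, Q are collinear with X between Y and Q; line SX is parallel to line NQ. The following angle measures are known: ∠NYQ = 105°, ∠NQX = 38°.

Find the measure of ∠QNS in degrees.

∠QNS = 37°

1. ∠NQY = 38°  [X on ray QY]
2. ∠QNY = 37°  [△YNQ]
3. ∠QNS = 37°  [S on ray NY]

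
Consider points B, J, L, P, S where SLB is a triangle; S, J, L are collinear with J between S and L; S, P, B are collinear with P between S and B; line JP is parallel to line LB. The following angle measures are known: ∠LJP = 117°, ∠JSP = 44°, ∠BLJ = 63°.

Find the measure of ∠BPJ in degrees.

∠BPJ = 107°

1. ∠PJS = 63°  [linear pair at J on SL]
2. ∠JPS = 73°  [△SJP]
3. ∠BPJ = 107°  [linear pair at P on SB]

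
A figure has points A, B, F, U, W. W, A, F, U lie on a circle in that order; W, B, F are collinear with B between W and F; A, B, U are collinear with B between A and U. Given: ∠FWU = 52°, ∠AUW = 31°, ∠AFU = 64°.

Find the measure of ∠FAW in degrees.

1. ∠FAU = 52°  [same arc FU]
2. ∠AFW = 31°  [same arc WA]
3. ∠AUF = 64°  [△AFU]
4. ∠AWF = 64°  [same arc AF]
5. ∠FAW = 85°  [△WAF]

∠FAW = 85°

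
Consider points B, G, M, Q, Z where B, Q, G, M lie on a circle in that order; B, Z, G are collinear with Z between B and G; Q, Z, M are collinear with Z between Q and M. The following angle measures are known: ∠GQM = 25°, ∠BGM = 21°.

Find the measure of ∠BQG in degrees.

∠BQG = 46°

1. ∠GBM = 25°  [same arc GM]
2. ∠BMG = 134°  [△BGM]
3. ∠BQG = 46°  [cyclic BQGM, opposite ∠Q+∠M]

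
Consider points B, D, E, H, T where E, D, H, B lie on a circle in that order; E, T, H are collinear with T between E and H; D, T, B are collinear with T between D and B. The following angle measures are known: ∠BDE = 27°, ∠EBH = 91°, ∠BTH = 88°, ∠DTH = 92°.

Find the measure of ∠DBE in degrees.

∠DBE = 26°

1. ∠BHE = 27°  [same arc EB]
2. ∠BEH = 62°  [△EHB]
3. ∠BTE = 92°  [linear pair at T on EH]
4. ∠DBE = 26°  [△ETB]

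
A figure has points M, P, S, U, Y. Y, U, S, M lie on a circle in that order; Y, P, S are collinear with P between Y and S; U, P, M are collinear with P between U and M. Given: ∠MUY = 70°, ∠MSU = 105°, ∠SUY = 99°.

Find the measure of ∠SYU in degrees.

1. ∠MYU = 75°  [cyclic YUSM, opposite ∠Y+∠S]
2. ∠UMY = 35°  [△YUM]
3. ∠USY = 35°  [same arc YU]
4. ∠SYU = 46°  [△YUS]

∠SYU = 46°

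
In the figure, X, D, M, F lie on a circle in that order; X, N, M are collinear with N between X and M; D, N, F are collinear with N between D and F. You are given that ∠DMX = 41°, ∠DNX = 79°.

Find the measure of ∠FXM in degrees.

∠FXM = 38°

1. ∠DFX = 41°  [same arc XD]
2. ∠FNM = 79°  [vertical angles at N]
3. ∠FNX = 101°  [linear pair at N on XM]
4. ∠FXM = 38°  [△XNF]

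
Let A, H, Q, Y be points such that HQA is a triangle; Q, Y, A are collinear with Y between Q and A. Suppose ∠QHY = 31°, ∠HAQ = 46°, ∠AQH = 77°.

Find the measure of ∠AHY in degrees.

∠AHY = 26°

1. ∠HAY = 46°  [Y on ray AQ]
2. ∠HQY = 77°  [Y on ray QA]
3. ∠HYQ = 72°  [△HQY]
4. ∠AYH = 108°  [linear pair at Y on QA]
5. ∠AHY = 26°  [△HYA]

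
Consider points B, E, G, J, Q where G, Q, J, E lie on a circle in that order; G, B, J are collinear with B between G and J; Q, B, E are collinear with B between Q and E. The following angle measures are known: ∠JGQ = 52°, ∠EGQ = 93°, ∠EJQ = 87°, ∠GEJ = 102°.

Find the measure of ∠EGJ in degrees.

1. ∠JEQ = 52°  [same arc QJ]
2. ∠EQJ = 41°  [△QJE]
3. ∠EGJ = 41°  [same arc JE]

∠EGJ = 41°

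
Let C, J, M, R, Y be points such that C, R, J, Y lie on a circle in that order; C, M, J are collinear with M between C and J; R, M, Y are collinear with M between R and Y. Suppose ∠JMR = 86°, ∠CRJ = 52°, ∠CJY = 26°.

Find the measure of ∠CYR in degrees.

1. ∠CMY = 86°  [vertical angles at M]
2. ∠CYJ = 128°  [cyclic CRJY, opposite ∠R+∠Y]
3. ∠JCY = 26°  [△CJY]
4. ∠CYR = 68°  [△CMY]

∠CYR = 68°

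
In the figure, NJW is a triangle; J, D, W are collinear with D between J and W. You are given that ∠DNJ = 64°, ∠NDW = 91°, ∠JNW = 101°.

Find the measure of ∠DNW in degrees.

∠DNW = 37°

1. ∠JDN = 89°  [linear pair at D on JW]
2. ∠DJN = 27°  [△NJD]
3. ∠NJW = 27°  [D on ray JW]
4. ∠JWN = 52°  [△NJW]
5. ∠DWN = 52°  [D on ray WJ]
6. ∠DNW = 37°  [△NDW]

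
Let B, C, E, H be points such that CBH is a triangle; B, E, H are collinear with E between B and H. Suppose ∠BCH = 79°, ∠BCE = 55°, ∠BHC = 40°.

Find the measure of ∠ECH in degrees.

∠ECH = 24°

1. ∠CBH = 61°  [△CBH]
2. ∠CHE = 40°  [E on ray HB]
3. ∠CBE = 61°  [E on ray BH]
4. ∠BEC = 64°  [△CBE]
5. ∠CEH = 116°  [linear pair at E on BH]
6. ∠ECH = 24°  [△CEH]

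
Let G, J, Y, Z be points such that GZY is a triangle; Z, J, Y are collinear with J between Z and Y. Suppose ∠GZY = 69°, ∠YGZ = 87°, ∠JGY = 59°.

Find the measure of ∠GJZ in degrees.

1. ∠GYZ = 24°  [△GZY]
2. ∠GYJ = 24°  [J on ray YZ]
3. ∠GJY = 97°  [△GJY]
4. ∠GJZ = 83°  [linear pair at J on ZY]

∠GJZ = 83°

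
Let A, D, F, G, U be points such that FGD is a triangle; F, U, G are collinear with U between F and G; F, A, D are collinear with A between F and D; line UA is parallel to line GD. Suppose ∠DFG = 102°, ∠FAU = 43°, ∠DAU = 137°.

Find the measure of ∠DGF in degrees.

∠DGF = 35°

1. ∠AFU = 102°  [U on FG, A on FD]
2. ∠AUF = 35°  [△FUA]
3. ∠DGF = 35°  [UA∥GD, corresponding at U]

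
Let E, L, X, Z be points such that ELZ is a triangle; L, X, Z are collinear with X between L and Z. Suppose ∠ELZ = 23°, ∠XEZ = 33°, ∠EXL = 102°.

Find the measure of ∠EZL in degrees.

∠EZL = 69°

1. ∠EXZ = 78°  [linear pair at X on LZ]
2. ∠EZX = 69°  [△EXZ]
3. ∠EZL = 69°  [X on ray ZL]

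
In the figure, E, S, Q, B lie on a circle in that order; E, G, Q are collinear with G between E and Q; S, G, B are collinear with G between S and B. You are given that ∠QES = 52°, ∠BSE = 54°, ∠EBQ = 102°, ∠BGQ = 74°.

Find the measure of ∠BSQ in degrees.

∠BSQ = 24°

1. ∠BQE = 54°  [same arc EB]
2. ∠BEQ = 24°  [△EQB]
3. ∠BSQ = 24°  [same arc QB]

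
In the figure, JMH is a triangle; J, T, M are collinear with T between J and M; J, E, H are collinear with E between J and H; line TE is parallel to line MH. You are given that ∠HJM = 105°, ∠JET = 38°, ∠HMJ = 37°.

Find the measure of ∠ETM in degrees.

∠ETM = 143°

1. ∠EJT = 105°  [T on JM, E on JH]
2. ∠ETJ = 37°  [△JTE]
3. ∠ETM = 143°  [linear pair at T on JM]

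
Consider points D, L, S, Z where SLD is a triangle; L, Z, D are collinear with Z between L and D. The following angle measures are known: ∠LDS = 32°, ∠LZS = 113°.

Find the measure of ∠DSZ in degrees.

1. ∠SDZ = 32°  [Z on ray DL]
2. ∠DZS = 67°  [linear pair at Z on LD]
3. ∠DSZ = 81°  [△SZD]

∠DSZ = 81°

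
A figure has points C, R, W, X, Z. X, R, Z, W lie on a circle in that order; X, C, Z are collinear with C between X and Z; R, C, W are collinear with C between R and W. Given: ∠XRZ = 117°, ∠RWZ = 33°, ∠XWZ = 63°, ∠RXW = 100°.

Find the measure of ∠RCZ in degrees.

∠RCZ = 83°

1. ∠RXZ = 33°  [same arc RZ]
2. ∠RZW = 80°  [cyclic XRZW, opposite ∠X+∠Z]
3. ∠RZX = 30°  [△XRZ]
4. ∠WRZ = 67°  [△RZW]
5. ∠RCZ = 83°  [△RCZ]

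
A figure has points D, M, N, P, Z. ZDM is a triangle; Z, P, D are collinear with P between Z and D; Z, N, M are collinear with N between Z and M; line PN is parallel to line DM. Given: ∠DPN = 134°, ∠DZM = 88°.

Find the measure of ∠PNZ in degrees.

∠PNZ = 46°

1. ∠NPZ = 46°  [linear pair at P on ZD]
2. ∠NZP = 88°  [P on ZD, N on ZM]
3. ∠PNZ = 46°  [△ZPN]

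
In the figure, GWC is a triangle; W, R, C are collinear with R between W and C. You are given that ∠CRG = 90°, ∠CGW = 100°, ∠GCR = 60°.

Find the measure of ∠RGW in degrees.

1. ∠GRW = 90°  [linear pair at R on WC]
2. ∠GCW = 60°  [R on ray CW]
3. ∠CWG = 20°  [△GWC]
4. ∠GWR = 20°  [R on ray WC]
5. ∠RGW = 70°  [△GWR]

∠RGW = 70°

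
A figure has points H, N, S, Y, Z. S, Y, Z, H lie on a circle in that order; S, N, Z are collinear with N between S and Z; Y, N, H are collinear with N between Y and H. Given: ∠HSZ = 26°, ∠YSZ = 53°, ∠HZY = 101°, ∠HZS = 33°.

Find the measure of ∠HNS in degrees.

1. ∠YHZ = 53°  [same arc YZ]
2. ∠HNZ = 94°  [△ZNH]
3. ∠HNS = 86°  [linear pair at N on SZ]

∠HNS = 86°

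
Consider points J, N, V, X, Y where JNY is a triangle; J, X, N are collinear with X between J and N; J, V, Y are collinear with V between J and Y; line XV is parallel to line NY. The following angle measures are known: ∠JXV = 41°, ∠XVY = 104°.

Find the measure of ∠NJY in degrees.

∠NJY = 63°

1. ∠JVX = 76°  [linear pair at V on JY]
2. ∠VJX = 63°  [△JXV]
3. ∠NJY = 63°  [X on JN, V on JY]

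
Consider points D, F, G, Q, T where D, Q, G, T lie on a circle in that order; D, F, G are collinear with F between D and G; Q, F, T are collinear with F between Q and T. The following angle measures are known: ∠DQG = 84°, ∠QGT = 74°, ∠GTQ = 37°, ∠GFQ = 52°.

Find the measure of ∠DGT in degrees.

1. ∠DTG = 96°  [cyclic DQGT, opposite ∠Q+∠T]
2. ∠GQT = 69°  [△QGT]
3. ∠GDT = 69°  [same arc GT]
4. ∠DGT = 15°  [△DGT]

∠DGT = 15°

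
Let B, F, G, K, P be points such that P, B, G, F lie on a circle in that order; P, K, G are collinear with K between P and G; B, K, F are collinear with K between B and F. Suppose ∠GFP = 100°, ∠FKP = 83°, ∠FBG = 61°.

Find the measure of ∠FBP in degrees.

∠FBP = 19°

1. ∠GBP = 80°  [cyclic PBGF, opposite ∠B+∠F]
2. ∠BKG = 83°  [vertical angles at K]
3. ∠BGP = 36°  [△BKG]
4. ∠BPG = 64°  [△PBG]
5. ∠BKP = 97°  [linear pair at K on PG]
6. ∠FBP = 19°  [△PKB]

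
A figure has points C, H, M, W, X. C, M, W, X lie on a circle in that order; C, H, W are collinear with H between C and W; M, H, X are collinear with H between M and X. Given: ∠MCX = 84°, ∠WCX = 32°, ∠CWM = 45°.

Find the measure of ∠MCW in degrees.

1. ∠MWX = 96°  [cyclic CMWX, opposite ∠C+∠W]
2. ∠WMX = 32°  [same arc WX]
3. ∠MXW = 52°  [△MWX]
4. ∠MCW = 52°  [same arc MW]

∠MCW = 52°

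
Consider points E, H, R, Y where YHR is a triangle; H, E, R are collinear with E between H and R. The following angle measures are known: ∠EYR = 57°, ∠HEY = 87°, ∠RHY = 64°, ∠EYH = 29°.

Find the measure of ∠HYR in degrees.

1. ∠REY = 93°  [linear pair at E on HR]
2. ∠ERY = 30°  [△YER]
3. ∠HRY = 30°  [E on ray RH]
4. ∠HYR = 86°  [△YHR]

∠HYR = 86°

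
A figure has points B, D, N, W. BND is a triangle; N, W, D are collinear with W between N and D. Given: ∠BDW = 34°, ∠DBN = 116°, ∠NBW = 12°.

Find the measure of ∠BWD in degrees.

∠BWD = 42°

1. ∠BDN = 34°  [W on ray DN]
2. ∠BND = 30°  [△BND]
3. ∠BNW = 30°  [W on ray ND]
4. ∠BWN = 138°  [△BNW]
5. ∠BWD = 42°  [linear pair at W on ND]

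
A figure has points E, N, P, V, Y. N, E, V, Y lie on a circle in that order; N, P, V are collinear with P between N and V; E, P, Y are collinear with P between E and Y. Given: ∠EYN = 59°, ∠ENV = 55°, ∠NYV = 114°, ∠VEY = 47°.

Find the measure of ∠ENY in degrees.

∠ENY = 102°

1. ∠EYV = 55°  [same arc EV]
2. ∠EVY = 78°  [△EVY]
3. ∠ENY = 102°  [cyclic NEVY, opposite ∠N+∠V]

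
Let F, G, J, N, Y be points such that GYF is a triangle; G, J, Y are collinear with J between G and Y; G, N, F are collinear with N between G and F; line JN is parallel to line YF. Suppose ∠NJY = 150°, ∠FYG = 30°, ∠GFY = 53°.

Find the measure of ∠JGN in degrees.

∠JGN = 97°

1. ∠GJN = 30°  [linear pair at J on GY]
2. ∠GNJ = 53°  [JN∥YF, corresponding at N]
3. ∠JGN = 97°  [△GJN]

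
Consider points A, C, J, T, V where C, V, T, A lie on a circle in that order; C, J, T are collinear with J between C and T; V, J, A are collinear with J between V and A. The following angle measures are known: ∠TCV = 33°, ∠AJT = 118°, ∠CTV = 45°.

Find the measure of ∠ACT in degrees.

1. ∠AJC = 62°  [linear pair at J on CT]
2. ∠CAV = 45°  [same arc CV]
3. ∠ACT = 73°  [△CJA]

∠ACT = 73°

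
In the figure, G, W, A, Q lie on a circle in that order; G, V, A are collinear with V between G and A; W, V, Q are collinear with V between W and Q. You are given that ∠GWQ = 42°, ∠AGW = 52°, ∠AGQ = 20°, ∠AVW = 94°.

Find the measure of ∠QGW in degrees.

1. ∠AQW = 52°  [same arc WA]
2. ∠AWQ = 20°  [same arc AQ]
3. ∠QAW = 108°  [△WAQ]
4. ∠QGW = 72°  [cyclic GWAQ, opposite ∠G+∠A]

∠QGW = 72°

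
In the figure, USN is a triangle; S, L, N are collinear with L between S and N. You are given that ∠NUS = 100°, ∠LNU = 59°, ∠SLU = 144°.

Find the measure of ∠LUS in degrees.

∠LUS = 15°

1. ∠SNU = 59°  [L on ray NS]
2. ∠NSU = 21°  [△USN]
3. ∠LSU = 21°  [L on ray SN]
4. ∠LUS = 15°  [△USL]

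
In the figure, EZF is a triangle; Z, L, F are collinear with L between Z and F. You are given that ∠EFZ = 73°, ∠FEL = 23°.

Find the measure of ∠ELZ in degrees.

1. ∠EFL = 73°  [L on ray FZ]
2. ∠ELF = 84°  [△ELF]
3. ∠ELZ = 96°  [linear pair at L on ZF]

∠ELZ = 96°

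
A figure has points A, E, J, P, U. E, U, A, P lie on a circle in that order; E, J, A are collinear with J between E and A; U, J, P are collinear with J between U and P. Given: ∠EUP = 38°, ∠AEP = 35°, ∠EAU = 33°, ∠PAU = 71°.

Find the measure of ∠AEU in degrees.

∠AEU = 74°

1. ∠AUP = 35°  [same arc AP]
2. ∠APU = 74°  [△UAP]
3. ∠AEU = 74°  [same arc UA]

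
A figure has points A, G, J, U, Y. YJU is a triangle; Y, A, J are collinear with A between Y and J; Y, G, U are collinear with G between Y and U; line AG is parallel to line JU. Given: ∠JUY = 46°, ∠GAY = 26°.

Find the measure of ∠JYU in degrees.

1. ∠AGY = 46°  [AG∥JU, corresponding at G]
2. ∠AYG = 108°  [△YAG]
3. ∠JYU = 108°  [A on YJ, G on YU]

∠JYU = 108°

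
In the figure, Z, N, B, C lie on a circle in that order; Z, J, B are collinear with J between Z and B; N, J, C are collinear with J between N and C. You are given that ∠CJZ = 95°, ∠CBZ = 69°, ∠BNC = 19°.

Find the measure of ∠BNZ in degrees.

∠BNZ = 88°

1. ∠BJN = 95°  [vertical angles at J]
2. ∠CNZ = 69°  [same arc ZC]
3. ∠NBZ = 66°  [△NJB]
4. ∠NJZ = 85°  [linear pair at J on ZB]
5. ∠BZN = 26°  [△ZJN]
6. ∠BNZ = 88°  [△ZNB]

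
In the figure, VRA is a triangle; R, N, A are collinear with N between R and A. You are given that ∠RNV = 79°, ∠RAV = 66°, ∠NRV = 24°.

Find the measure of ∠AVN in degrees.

∠AVN = 13°

1. ∠ANV = 101°  [linear pair at N on RA]
2. ∠NAV = 66°  [N on ray AR]
3. ∠AVN = 13°  [△VNA]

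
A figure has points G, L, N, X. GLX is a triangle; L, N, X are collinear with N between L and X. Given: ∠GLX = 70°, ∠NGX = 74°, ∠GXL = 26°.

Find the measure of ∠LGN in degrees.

1. ∠GLN = 70°  [N on ray LX]
2. ∠GXN = 26°  [N on ray XL]
3. ∠GNX = 80°  [△GNX]
4. ∠GNL = 100°  [linear pair at N on LX]
5. ∠LGN = 10°  [△GLN]

∠LGN = 10°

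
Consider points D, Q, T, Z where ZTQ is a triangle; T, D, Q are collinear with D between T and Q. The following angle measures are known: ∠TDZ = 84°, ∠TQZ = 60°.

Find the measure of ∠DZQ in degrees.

1. ∠QDZ = 96°  [linear pair at D on TQ]
2. ∠DQZ = 60°  [D on ray QT]
3. ∠DZQ = 24°  [△ZDQ]

∠DZQ = 24°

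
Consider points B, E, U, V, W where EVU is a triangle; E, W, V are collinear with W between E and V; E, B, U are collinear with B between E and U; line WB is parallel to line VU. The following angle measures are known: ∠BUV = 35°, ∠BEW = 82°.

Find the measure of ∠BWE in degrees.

1. ∠EUV = 35°  [B on ray UE]
2. ∠UEV = 82°  [W on EV, B on EU]
3. ∠EVU = 63°  [△EVU]
4. ∠BWE = 63°  [WB∥VU, corresponding at W]

∠BWE = 63°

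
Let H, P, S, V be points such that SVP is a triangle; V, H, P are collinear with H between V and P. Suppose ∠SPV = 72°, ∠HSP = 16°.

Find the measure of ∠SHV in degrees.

∠SHV = 88°

1. ∠HPS = 72°  [H on ray PV]
2. ∠PHS = 92°  [△SHP]
3. ∠SHV = 88°  [linear pair at H on VP]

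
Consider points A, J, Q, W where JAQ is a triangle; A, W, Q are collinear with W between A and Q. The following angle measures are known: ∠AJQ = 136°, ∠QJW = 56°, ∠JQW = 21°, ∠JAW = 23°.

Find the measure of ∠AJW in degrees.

1. ∠JWQ = 103°  [△JWQ]
2. ∠AWJ = 77°  [linear pair at W on AQ]
3. ∠AJW = 80°  [△JAW]

∠AJW = 80°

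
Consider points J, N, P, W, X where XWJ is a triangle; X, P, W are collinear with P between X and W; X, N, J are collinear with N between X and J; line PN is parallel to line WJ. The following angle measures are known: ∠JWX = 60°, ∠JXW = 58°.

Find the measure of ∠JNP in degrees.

∠JNP = 118°

1. ∠WJX = 62°  [△XWJ]
2. ∠PNX = 62°  [PN∥WJ, corresponding at N]
3. ∠JNP = 118°  [linear pair at N on XJ]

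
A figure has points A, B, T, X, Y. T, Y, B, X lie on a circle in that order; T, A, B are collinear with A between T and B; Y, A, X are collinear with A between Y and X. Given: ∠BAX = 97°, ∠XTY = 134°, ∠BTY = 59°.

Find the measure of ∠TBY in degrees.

∠TBY = 22°

1. ∠TAY = 97°  [vertical angles at A]
2. ∠XBY = 46°  [cyclic TYBX, opposite ∠T+∠B]
3. ∠BXY = 59°  [same arc YB]
4. ∠BAY = 83°  [linear pair at A on TB]
5. ∠BYX = 75°  [△YBX]
6. ∠TBY = 22°  [△YAB]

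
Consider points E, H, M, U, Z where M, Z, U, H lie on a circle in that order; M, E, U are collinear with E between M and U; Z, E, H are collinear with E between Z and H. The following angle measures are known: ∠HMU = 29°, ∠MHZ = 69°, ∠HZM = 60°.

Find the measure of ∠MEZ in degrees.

1. ∠HZU = 29°  [same arc UH]
2. ∠MUZ = 69°  [same arc MZ]
3. ∠UEZ = 82°  [△ZEU]
4. ∠MEZ = 98°  [linear pair at E on MU]

∠MEZ = 98°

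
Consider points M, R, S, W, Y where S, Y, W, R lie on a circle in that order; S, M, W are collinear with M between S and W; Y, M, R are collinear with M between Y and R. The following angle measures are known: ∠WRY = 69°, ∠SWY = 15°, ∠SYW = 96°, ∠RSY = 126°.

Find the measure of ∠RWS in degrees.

1. ∠SRY = 15°  [same arc SY]
2. ∠RYS = 39°  [△SYR]
3. ∠RWS = 39°  [same arc SR]

∠RWS = 39°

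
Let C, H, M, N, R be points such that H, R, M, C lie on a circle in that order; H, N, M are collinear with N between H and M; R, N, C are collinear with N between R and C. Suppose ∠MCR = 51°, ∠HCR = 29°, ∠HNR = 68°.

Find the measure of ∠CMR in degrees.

∠CMR = 90°

1. ∠HMR = 29°  [same arc HR]
2. ∠MNR = 112°  [linear pair at N on HM]
3. ∠CRM = 39°  [△RNM]
4. ∠CMR = 90°  [△RMC]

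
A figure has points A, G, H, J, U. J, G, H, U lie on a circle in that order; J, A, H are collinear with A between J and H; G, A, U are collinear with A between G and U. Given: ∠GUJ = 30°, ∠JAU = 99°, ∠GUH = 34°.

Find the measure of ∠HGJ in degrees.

1. ∠GHJ = 30°  [same arc JG]
2. ∠GJH = 34°  [same arc GH]
3. ∠HGJ = 116°  [△JGH]

∠HGJ = 116°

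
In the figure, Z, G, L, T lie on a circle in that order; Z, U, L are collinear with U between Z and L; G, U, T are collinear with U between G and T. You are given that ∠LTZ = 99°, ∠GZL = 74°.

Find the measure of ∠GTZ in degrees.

∠GTZ = 25°

1. ∠LGZ = 81°  [cyclic ZGLT, opposite ∠G+∠T]
2. ∠GLZ = 25°  [△ZGL]
3. ∠GTZ = 25°  [same arc ZG]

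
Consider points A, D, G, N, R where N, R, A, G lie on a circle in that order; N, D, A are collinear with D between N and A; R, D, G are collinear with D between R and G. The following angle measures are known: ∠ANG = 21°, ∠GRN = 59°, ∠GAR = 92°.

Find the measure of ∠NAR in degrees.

∠NAR = 33°

1. ∠GNR = 88°  [cyclic NRAG, opposite ∠N+∠A]
2. ∠NGR = 33°  [△NRG]
3. ∠NAR = 33°  [same arc NR]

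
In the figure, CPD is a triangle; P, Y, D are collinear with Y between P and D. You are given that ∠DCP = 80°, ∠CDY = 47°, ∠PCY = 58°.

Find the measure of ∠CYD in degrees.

∠CYD = 111°

1. ∠CDP = 47°  [Y on ray DP]
2. ∠CPD = 53°  [△CPD]
3. ∠CPY = 53°  [Y on ray PD]
4. ∠CYP = 69°  [△CPY]
5. ∠CYD = 111°  [linear pair at Y on PD]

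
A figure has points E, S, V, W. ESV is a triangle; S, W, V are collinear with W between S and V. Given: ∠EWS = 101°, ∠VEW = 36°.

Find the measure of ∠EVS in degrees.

1. ∠EWV = 79°  [linear pair at W on SV]
2. ∠EVW = 65°  [△EWV]
3. ∠EVS = 65°  [W on ray VS]

∠EVS = 65°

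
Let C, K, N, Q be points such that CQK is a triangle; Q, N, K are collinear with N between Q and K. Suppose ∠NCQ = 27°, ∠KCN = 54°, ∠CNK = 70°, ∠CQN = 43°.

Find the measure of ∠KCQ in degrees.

1. ∠CKN = 56°  [△CNK]
2. ∠CQK = 43°  [N on ray QK]
3. ∠CKQ = 56°  [N on ray KQ]
4. ∠KCQ = 81°  [△CQK]

∠KCQ = 81°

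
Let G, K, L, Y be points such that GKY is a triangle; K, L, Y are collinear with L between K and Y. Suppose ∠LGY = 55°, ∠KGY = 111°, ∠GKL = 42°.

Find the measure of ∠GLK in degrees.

∠GLK = 82°

1. ∠GKY = 42°  [L on ray KY]
2. ∠GYK = 27°  [△GKY]
3. ∠GYL = 27°  [L on ray YK]
4. ∠GLY = 98°  [△GLY]
5. ∠GLK = 82°  [linear pair at L on KY]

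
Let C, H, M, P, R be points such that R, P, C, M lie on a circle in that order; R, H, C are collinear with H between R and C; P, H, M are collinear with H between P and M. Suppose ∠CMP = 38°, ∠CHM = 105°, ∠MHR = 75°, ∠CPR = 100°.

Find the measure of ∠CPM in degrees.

∠CPM = 63°

1. ∠CRP = 38°  [same arc PC]
2. ∠CHP = 75°  [vertical angles at H]
3. ∠PCR = 42°  [△RPC]
4. ∠CPM = 63°  [△PHC]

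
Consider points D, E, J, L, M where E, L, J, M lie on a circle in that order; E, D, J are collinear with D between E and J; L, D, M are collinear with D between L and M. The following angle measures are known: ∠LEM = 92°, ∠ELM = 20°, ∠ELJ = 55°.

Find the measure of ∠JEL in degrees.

1. ∠EML = 68°  [△ELM]
2. ∠EJL = 68°  [same arc EL]
3. ∠JEL = 57°  [△ELJ]

∠JEL = 57°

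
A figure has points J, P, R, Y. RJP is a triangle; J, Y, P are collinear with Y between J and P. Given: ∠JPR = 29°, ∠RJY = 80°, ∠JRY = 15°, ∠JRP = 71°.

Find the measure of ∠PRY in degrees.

1. ∠RPY = 29°  [Y on ray PJ]
2. ∠JYR = 85°  [△RJY]
3. ∠PYR = 95°  [linear pair at Y on JP]
4. ∠PRY = 56°  [△RYP]

∠PRY = 56°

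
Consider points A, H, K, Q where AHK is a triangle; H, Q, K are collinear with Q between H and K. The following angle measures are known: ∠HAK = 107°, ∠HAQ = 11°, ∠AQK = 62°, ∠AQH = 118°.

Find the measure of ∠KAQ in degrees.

1. ∠AHQ = 51°  [△AHQ]
2. ∠AHK = 51°  [Q on ray HK]
3. ∠AKH = 22°  [△AHK]
4. ∠AKQ = 22°  [Q on ray KH]
5. ∠KAQ = 96°  [△AQK]

∠KAQ = 96°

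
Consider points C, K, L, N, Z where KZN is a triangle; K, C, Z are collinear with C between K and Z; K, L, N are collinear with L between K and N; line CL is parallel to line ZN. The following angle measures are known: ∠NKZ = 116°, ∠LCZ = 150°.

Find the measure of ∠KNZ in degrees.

∠KNZ = 34°

1. ∠CKL = 116°  [C on KZ, L on KN]
2. ∠KCL = 30°  [linear pair at C on KZ]
3. ∠CLK = 34°  [△KCL]
4. ∠KNZ = 34°  [CL∥ZN, corresponding at L]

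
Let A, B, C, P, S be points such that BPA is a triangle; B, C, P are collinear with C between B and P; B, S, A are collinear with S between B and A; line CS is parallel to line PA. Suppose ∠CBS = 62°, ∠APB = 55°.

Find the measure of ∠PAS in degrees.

1. ∠ABP = 62°  [C on BP, S on BA]
2. ∠BAP = 63°  [△BPA]
3. ∠PAS = 63°  [S on ray AB]

∠PAS = 63°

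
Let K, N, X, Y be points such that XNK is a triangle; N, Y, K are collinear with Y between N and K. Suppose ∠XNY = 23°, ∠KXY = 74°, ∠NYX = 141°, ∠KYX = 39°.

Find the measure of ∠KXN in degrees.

∠KXN = 90°

1. ∠KNX = 23°  [Y on ray NK]
2. ∠XKY = 67°  [△XYK]
3. ∠NKX = 67°  [Y on ray KN]
4. ∠KXN = 90°  [△XNK]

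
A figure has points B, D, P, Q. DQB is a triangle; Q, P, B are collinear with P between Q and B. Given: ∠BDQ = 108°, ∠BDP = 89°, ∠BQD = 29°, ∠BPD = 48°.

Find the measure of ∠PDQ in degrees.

∠PDQ = 19°

1. ∠DQP = 29°  [P on ray QB]
2. ∠DPQ = 132°  [linear pair at P on QB]
3. ∠PDQ = 19°  [△DQP]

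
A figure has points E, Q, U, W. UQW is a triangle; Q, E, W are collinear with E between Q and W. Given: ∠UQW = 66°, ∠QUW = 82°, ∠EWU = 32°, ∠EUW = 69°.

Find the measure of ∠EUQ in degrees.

1. ∠EQU = 66°  [E on ray QW]
2. ∠UEW = 79°  [△UEW]
3. ∠QEU = 101°  [linear pair at E on QW]
4. ∠EUQ = 13°  [△UQE]

∠EUQ = 13°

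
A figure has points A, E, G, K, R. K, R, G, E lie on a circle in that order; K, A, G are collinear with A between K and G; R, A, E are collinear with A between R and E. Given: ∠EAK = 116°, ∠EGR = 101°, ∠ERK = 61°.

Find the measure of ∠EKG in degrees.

∠EKG = 24°

1. ∠EKR = 79°  [cyclic KRGE, opposite ∠K+∠G]
2. ∠KER = 40°  [△KRE]
3. ∠EKG = 24°  [△KAE]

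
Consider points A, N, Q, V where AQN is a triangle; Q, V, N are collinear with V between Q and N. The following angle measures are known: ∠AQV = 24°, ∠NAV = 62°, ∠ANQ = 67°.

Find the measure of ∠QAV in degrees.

∠QAV = 27°

1. ∠ANV = 67°  [V on ray NQ]
2. ∠AVN = 51°  [△AVN]
3. ∠AVQ = 129°  [linear pair at V on QN]
4. ∠QAV = 27°  [△AQV]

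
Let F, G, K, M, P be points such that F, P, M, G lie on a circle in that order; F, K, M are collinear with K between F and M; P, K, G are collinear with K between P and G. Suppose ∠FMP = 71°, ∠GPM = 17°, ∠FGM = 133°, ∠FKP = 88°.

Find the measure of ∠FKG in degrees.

1. ∠FGP = 71°  [same arc FP]
2. ∠GFM = 17°  [same arc MG]
3. ∠FKG = 92°  [△FKG]

∠FKG = 92°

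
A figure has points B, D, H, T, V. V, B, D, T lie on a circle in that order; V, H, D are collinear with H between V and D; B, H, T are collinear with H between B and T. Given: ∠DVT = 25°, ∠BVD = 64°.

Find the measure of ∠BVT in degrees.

∠BVT = 89°

1. ∠DBT = 25°  [same arc DT]
2. ∠BTD = 64°  [same arc BD]
3. ∠BDT = 91°  [△BDT]
4. ∠BVT = 89°  [cyclic VBDT, opposite ∠V+∠D]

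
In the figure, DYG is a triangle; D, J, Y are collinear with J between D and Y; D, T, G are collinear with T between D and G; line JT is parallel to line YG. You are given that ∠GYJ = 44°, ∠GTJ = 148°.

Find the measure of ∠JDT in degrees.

∠JDT = 104°

1. ∠DYG = 44°  [J on ray YD]
2. ∠DTJ = 32°  [linear pair at T on DG]
3. ∠DJT = 44°  [JT∥YG, corresponding at J]
4. ∠JDT = 104°  [△DJT]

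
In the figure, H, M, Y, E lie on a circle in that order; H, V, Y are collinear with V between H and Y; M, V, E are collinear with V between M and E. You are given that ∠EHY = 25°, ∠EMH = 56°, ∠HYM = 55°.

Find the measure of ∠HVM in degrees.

∠HVM = 80°

1. ∠EMY = 25°  [same arc YE]
2. ∠MVY = 100°  [△MVY]
3. ∠HVM = 80°  [linear pair at V on HY]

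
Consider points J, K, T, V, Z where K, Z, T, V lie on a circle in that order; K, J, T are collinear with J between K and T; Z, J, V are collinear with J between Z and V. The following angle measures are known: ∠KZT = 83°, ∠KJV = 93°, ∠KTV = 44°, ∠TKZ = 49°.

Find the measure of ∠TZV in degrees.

1. ∠KTZ = 48°  [△KZT]
2. ∠TJZ = 93°  [vertical angles at J]
3. ∠TZV = 39°  [△ZJT]

∠TZV = 39°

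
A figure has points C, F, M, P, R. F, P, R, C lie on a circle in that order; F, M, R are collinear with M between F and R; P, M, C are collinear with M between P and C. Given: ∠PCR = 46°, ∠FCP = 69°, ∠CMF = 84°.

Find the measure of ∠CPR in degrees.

1. ∠FRP = 69°  [same arc FP]
2. ∠PMR = 84°  [vertical angles at M]
3. ∠CPR = 27°  [△PMR]

∠CPR = 27°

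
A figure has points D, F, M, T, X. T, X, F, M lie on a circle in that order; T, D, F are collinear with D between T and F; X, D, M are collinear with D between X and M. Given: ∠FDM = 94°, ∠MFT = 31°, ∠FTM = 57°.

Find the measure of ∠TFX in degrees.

1. ∠TDX = 94°  [vertical angles at D]
2. ∠FXM = 57°  [same arc FM]
3. ∠FDX = 86°  [linear pair at D on TF]
4. ∠TFX = 37°  [△XDF]

∠TFX = 37°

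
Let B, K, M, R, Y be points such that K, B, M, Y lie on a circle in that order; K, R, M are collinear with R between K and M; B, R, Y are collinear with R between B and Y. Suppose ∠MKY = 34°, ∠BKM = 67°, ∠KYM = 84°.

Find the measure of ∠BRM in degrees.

1. ∠MBY = 34°  [same arc MY]
2. ∠KBM = 96°  [cyclic KBMY, opposite ∠B+∠Y]
3. ∠BMK = 17°  [△KBM]
4. ∠BRM = 129°  [△BRM]

∠BRM = 129°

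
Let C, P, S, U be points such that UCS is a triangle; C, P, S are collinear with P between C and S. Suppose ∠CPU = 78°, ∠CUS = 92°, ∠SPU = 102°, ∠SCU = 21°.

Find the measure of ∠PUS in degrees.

∠PUS = 11°

1. ∠CSU = 67°  [△UCS]
2. ∠PSU = 67°  [P on ray SC]
3. ∠PUS = 11°  [△UPS]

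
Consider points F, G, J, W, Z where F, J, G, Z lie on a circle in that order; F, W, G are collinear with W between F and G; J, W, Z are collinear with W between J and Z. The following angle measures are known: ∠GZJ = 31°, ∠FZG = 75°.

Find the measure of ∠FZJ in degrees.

∠FZJ = 44°

1. ∠GFJ = 31°  [same arc JG]
2. ∠FJG = 105°  [cyclic FJGZ, opposite ∠J+∠Z]
3. ∠FGJ = 44°  [△FJG]
4. ∠FZJ = 44°  [same arc FJ]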